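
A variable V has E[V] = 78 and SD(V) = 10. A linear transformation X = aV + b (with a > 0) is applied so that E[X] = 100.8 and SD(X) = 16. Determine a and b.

a = 1.6, b = -24

SD(X) = a·SD(V) (a > 0), so a = 16/10 = 1.6.
E[X] = a·E[V] + b, so b = 100.8 − 1.6·78 = -24.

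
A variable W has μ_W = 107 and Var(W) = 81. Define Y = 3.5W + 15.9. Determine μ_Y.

μ_Y = 390.4

Y = 3.5W + 15.9 is linear with a = 3.5, b = 15.9.
μ_Y = a·μ_W + b = 3.5·107 + 15.9 = 390.4.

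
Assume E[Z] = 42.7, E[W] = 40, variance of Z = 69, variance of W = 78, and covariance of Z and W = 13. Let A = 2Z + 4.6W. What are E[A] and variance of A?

E[A] = 2·E[Z] + 4.6·E[W] = 2·42.7 + 4.6·40 = 269.4.
variance of A = a²·variance of Z + b²·variance of W + 2ab·covariance of Z and W with a = 2, b = 4.6.
= 2²·69 + 4.6²·78 + 2·2·4.6·13
= 276 + 1650.48 + 239.2 = 2165.68.

E[A] = 269.4, variance of A = 2165.68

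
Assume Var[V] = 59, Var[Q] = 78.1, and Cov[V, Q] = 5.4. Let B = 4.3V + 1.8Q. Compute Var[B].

Var[B] = a²·Var[V] + b²·Var[Q] + 2ab·Cov[V, Q] with a = 4.3, b = 1.8.
= 4.3²·59 + 1.8²·78.1 + 2·4.3·1.8·5.4
= 1090.91 + 253.044 + 83.592 = 1427.546.

Var[B] = 1427.546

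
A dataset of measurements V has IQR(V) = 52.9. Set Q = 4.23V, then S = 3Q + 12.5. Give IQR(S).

IQR(S) = 671.301

IQR(Q) = |4.23|·52.9 = 223.767.
IQR(S) = |3|·223.767 = 671.301.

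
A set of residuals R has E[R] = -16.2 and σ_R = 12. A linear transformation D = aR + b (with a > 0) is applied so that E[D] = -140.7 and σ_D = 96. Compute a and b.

σ_D = a·σ_R (a > 0), so a = 96/12 = 8.
E[D] = a·E[R] + b, so b = -140.7 − 8·(-16.2) = -11.1.

a = 8, b = -11.1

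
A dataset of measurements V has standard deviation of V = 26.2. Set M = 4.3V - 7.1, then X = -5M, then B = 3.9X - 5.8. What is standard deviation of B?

standard deviation of M = |4.3|·26.2 = 112.66.
standard deviation of X = |-5|·112.66 = 563.3.
standard deviation of B = |3.9|·563.3 = 2196.87.

standard deviation of B = 2196.87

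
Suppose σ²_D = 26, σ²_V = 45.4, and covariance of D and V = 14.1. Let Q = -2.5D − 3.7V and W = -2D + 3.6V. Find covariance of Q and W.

By bilinearity, covariance of Q and W = ac·σ²_D + bd·σ²_V + (ad+bc)·covariance of D and V, with a=-2.5, b=-3.7, c=-2, d=3.6.
ac·σ²_D = (-2.5)·(-2)·26 = 130
bd·σ²_V = (-3.7)·3.6·45.4 = -604.728
(ad+bc)·covariance of D and V = (-1.6)·14.1 = -22.56
covariance of Q and W = 130 + (-604.728) + (-22.56) = -497.288.

covariance of Q and W = -497.288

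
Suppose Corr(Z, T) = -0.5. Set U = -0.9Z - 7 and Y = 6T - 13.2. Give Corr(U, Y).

Linear rescalings preserve |correlation|; the slopes -0.9 and 6 have opposite signs, so the correlation flips sign: Corr(U, Y) = −Corr(Z, T) = 0.5.

Corr(U, Y) = 0.5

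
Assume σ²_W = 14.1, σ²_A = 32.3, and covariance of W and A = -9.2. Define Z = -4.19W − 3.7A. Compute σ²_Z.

σ²_Z = a²·σ²_W + b²·σ²_A + 2ab·covariance of W and A with a = -4.19, b = -3.7.
= (-4.19)²·14.1 + (-3.7)²·32.3 + 2·(-4.19)·(-3.7)·(-9.2)
= 247.54101 + 442.187 + (-285.2552) = 404.47281.

σ²_Z = 404.47281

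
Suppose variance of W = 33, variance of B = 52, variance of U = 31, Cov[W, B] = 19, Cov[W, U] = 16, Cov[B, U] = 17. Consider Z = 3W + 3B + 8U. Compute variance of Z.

variance of Z = a²·variance of W + b²·variance of B + c²·variance of U + 2ab·Cov[W, B] + 2ac·Cov[W, U] + 2bc·Cov[B, U], with a = 3, b = 3, c = 8.
= 297 + 468 + 1984 + 342 + 768 + 816
= 4675.

variance of Z = 4675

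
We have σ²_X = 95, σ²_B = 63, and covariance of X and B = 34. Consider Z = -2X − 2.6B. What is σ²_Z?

σ²_Z = a²·σ²_X + b²·σ²_B + 2ab·covariance of X and B with a = -2, b = -2.6.
= (-2)²·95 + (-2.6)²·63 + 2·(-2)·(-2.6)·34
= 380 + 425.88 + 353.6 = 1159.48.

σ²_Z = 1159.48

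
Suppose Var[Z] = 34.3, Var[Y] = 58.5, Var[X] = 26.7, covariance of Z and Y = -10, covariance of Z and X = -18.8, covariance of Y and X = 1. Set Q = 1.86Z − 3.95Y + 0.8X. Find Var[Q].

Var[Q] = a²·Var[Z] + b²·Var[Y] + c²·Var[X] + 2ab·covariance of Z and Y + 2ac·covariance of Z and X + 2bc·covariance of Y and X, with a = 1.86, b = -3.95, c = 0.8.
= 118.66428 + 912.74625 + 17.088 + 146.94 + (-55.9488) + (-6.32)
= 1133.16973.

Var[Q] = 1133.16973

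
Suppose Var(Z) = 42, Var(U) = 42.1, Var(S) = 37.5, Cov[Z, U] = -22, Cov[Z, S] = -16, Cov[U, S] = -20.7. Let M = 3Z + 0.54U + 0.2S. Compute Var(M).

Var(M) = a²·Var(Z) + b²·Var(U) + c²·Var(S) + 2ab·Cov[Z, U] + 2ac·Cov[Z, S] + 2bc·Cov[U, S], with a = 3, b = 0.54, c = 0.2.
= 378 + 12.27636 + 1.5 + (-71.28) + (-19.2) + (-4.4712)
= 296.82516.

Var(M) = 296.82516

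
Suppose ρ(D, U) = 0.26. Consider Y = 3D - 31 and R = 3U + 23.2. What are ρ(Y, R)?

ρ(Y, R) = 0.26

Linear rescalings preserve correlation up to sign; here the slopes 3 and 3 have the same sign, so ρ(Y, R) = ρ(D, U) = 0.26.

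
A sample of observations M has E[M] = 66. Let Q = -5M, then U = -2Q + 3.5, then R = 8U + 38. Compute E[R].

E[R] = 5346

E[Q] = (-5)·66 = -330.
E[U] = (-2)·(-330) + 3.5 = 663.5.
E[R] = 8·663.5 + 38 = 5346.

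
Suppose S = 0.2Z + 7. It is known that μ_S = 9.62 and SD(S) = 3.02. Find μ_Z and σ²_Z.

From S = 0.2Z + 7: μ_S = a·μ_Z + b, so μ_Z = (μ_S − b)/a = (9.62 − 7)/0.2 = 13.1.
σ²_S = 3.02² = 9.1204.
σ²_S = a²·σ²_Z, so σ²_Z = 9.1204/0.2² = 228.01.

μ_Z = 13.1, σ²_Z = 228.01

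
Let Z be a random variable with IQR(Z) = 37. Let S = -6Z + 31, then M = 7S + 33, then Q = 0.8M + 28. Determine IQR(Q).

IQR(S) = |-6|·37 = 222.
IQR(M) = |7|·222 = 1554.
IQR(Q) = |0.8|·1554 = 1243.2.

IQR(Q) = 1243.2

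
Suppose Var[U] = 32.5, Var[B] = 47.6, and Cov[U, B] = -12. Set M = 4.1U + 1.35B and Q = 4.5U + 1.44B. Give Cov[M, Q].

By bilinearity, Cov[M, Q] = ac·Var[U] + bd·Var[B] + (ad+bc)·Cov[U, B], with a=4.1, b=1.35, c=4.5, d=1.44.
ac·Var[U] = 4.1·4.5·32.5 = 599.625
bd·Var[B] = 1.35·1.44·47.6 = 92.5344
(ad+bc)·Cov[U, B] = (11.979)·(-12) = -143.748
Cov[M, Q] = 599.625 + 92.5344 + (-143.748) = 548.4114.

Cov[M, Q] = 548.4114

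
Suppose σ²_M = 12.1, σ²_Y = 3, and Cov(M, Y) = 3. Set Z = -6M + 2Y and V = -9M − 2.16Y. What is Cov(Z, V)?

Cov(Z, V) = 625.32

By bilinearity, Cov(Z, V) = ac·σ²_M + bd·σ²_Y + (ad+bc)·Cov(M, Y), with a=-6, b=2, c=-9, d=-2.16.
ac·σ²_M = (-6)·(-9)·12.1 = 653.4
bd·σ²_Y = 2·(-2.16)·3 = -12.96
(ad+bc)·Cov(M, Y) = (-5.04)·3 = -15.12
Cov(Z, V) = 653.4 + (-12.96) + (-15.12) = 625.32.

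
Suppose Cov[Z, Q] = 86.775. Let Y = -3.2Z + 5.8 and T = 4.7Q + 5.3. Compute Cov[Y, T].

Cov[Y, T] = -1305.096

Cov[Y, T] = a·c·Cov[Z, Q] = (-3.2)·4.7·86.775 = -1305.096. Additive constants drop out.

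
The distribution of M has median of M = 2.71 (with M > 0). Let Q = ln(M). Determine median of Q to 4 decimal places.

median of Q = 0.9969

ln(M) is monotone on this domain, so median of Q = ln(2.71) ≈ 0.9969.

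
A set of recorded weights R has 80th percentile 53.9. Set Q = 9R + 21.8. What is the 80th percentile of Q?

80th percentile of Q = 506.9

Since a = 9 > 0 the transformation is increasing, so the 80th percentile of Q = a·(P_{80} of R) + b = 9·53.9 + 21.8 = 506.9.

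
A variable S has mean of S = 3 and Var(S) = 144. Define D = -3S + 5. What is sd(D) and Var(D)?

D = -3S + 5 is linear with a = -3, b = 5.
sd(S) = √144 = 12.
sd(D) = |a|·sd(S) = |-3|·12 = 36.
Var(D) = a²·Var(S) = (-3)²·144 = 1296 (the additive constant 5 does not affect variance).

sd(D) = 36, Var(D) = 1296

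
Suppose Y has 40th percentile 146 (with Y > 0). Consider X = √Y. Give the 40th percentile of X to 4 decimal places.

40th percentile of X = 12.083

√Y is increasing, so P_{40}(X) = g(P_{40}(Y)) ≈ 12.083.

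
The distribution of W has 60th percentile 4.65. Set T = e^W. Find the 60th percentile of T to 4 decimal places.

60th percentile of T = 104.585

e^W is increasing, so P_{60}(T) = g(P_{60}(W)) ≈ 104.585.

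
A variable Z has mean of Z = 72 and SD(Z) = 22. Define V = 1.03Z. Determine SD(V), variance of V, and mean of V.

V = 1.03Z is linear with a = 1.03, b = 0.
SD(V) = |a|·SD(Z) = |1.03|·22 = 22.66.
variance of Z = 22² = 484.
variance of V = a²·variance of Z = 1.03²·484 = 513.4756.
mean of V = a·mean of Z + b = 1.03·72 = 74.16.

SD(V) = 22.66, variance of V = 513.4756, mean of V = 74.16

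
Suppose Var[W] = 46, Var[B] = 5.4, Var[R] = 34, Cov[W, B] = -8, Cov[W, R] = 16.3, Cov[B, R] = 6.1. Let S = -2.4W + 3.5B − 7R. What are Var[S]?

Var[S] = a²·Var[W] + b²·Var[B] + c²·Var[R] + 2ab·Cov[W, B] + 2ac·Cov[W, R] + 2bc·Cov[B, R], with a = -2.4, b = 3.5, c = -7.
= 264.96 + 66.15 + 1666 + 134.4 + 547.68 + (-298.9)
= 2380.29.

Var[S] = 2380.29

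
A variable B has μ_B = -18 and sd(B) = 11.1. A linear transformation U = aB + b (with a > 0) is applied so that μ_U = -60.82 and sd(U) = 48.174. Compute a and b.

sd(U) = a·sd(B) (a > 0), so a = 48.174/11.1 = 4.34.
μ_U = a·μ_B + b, so b = -60.82 − 4.34·(-18) = 17.3.

a = 4.34, b = 17.3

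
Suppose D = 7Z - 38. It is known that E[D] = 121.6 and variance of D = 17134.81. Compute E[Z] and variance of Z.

From D = 7Z - 38: E[D] = a·E[Z] + b, so E[Z] = (E[D] − b)/a = (121.6 − (-38))/7 = 22.8.
variance of D = a²·variance of Z, so variance of Z = 17134.81/7² = 349.69.

E[Z] = 22.8, variance of Z = 349.69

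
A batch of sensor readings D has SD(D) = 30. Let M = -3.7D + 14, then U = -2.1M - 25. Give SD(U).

SD(U) = 233.1

SD(M) = |-3.7|·30 = 111.
SD(U) = |-2.1|·111 = 233.1.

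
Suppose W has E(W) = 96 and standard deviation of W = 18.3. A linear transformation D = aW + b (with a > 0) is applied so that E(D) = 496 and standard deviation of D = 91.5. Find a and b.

a = 5, b = 16

standard deviation of D = a·standard deviation of W (a > 0), so a = 91.5/18.3 = 5.
E(D) = a·E(W) + b, so b = 496 − 5·96 = 16.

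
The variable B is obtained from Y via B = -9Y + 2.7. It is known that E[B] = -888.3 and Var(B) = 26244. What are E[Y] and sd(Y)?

E[Y] = 99, sd(Y) = 18

From B = -9Y + 2.7: E[B] = a·E[Y] + b, so E[Y] = (E[B] − b)/a = (-888.3 − 2.7)/(-9) = 99.
sd(B) = √26244 = 162.
sd(B) = |a|·sd(Y), so sd(Y) = 162/|-9| = 18.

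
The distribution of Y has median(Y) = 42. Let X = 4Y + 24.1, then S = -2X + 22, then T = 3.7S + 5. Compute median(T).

median(X) = 4·42 + 24.1 = 192.1.
median(S) = (-2)·192.1 + 22 = -362.2.
median(T) = 3.7·(-362.2) + 5 = -1335.14.

median(T) = -1335.14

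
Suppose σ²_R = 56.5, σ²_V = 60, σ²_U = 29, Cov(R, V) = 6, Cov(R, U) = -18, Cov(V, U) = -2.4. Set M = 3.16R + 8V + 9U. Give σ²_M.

σ²_M = 5687.1064

σ²_M = a²·σ²_R + b²·σ²_V + c²·σ²_U + 2ab·Cov(R, V) + 2ac·Cov(R, U) + 2bc·Cov(V, U), with a = 3.16, b = 8, c = 9.
= 564.1864 + 3840 + 2349 + 303.36 + (-1023.84) + (-345.6)
= 5687.1064.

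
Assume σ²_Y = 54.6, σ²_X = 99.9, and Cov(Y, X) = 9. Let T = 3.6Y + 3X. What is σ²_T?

σ²_T = a²·σ²_Y + b²·σ²_X + 2ab·Cov(Y, X) with a = 3.6, b = 3.
= 3.6²·54.6 + 3²·99.9 + 2·3.6·3·9
= 707.616 + 899.1 + 194.4 = 1801.116.

σ²_T = 1801.116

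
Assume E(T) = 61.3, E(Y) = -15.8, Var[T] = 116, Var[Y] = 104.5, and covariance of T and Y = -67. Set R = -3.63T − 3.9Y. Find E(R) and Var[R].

E(R) = -160.899, Var[R] = 1220.9274

E(R) = (-3.63)·E(T) + (-3.9)·E(Y) = (-3.63)·61.3 + (-3.9)·(-15.8) = -160.899.
Var[R] = a²·Var[T] + b²·Var[Y] + 2ab·covariance of T and Y with a = -3.63, b = -3.9.
= (-3.63)²·116 + (-3.9)²·104.5 + 2·(-3.63)·(-3.9)·(-67)
= 1528.5204 + 1589.445 + (-1897.038) = 1220.9274.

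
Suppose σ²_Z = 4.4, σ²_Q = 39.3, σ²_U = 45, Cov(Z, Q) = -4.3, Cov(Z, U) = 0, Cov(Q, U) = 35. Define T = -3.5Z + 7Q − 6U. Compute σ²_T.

σ²_T = a²·σ²_Z + b²·σ²_Q + c²·σ²_U + 2ab·Cov(Z, Q) + 2ac·Cov(Z, U) + 2bc·Cov(Q, U), with a = -3.5, b = 7, c = -6.
= 53.9 + 1925.7 + 1620 + 210.7 + 0 + (-2940)
= 870.3.

σ²_T = 870.3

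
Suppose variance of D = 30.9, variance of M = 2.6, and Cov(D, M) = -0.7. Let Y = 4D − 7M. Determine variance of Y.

variance of Y = a²·variance of D + b²·variance of M + 2ab·Cov(D, M) with a = 4, b = -7.
= 4²·30.9 + (-7)²·2.6 + 2·4·(-7)·(-0.7)
= 494.4 + 127.4 + 39.2 = 661.

variance of Y = 661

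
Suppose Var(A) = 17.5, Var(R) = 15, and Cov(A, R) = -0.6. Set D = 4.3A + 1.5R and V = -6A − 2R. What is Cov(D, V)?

By bilinearity, Cov(D, V) = ac·Var(A) + bd·Var(R) + (ad+bc)·Cov(A, R), with a=4.3, b=1.5, c=-6, d=-2.
ac·Var(A) = 4.3·(-6)·17.5 = -451.5
bd·Var(R) = 1.5·(-2)·15 = -45
(ad+bc)·Cov(A, R) = (-17.6)·(-0.6) = 10.56
Cov(D, V) = -451.5 + (-45) + 10.56 = -485.94.

Cov(D, V) = -485.94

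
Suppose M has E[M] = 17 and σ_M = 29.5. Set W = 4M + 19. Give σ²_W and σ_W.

W = 4M + 19 is linear with a = 4, b = 19.
σ²_M = 29.5² = 870.25.
σ²_W = a²·σ²_M = 4²·870.25 = 13924 (the additive constant 19 does not affect variance).
σ_W = |a|·σ_M = |4|·29.5 = 118.

σ²_W = 13924, σ_W = 118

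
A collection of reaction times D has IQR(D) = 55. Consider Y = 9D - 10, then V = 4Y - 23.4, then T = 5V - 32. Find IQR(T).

IQR(T) = 9900

IQR(Y) = |9|·55 = 495.
IQR(V) = |4|·495 = 1980.
IQR(T) = |5|·1980 = 9900.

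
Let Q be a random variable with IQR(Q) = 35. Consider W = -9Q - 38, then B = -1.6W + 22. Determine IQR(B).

IQR(B) = 504

IQR(W) = |-9|·35 = 315.
IQR(B) = |-1.6|·315 = 504.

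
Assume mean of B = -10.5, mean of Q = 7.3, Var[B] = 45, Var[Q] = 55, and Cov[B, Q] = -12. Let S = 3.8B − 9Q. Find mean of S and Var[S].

mean of S = 3.8·mean of B + (-9)·mean of Q = 3.8·(-10.5) + (-9)·7.3 = -105.6.
Var[S] = a²·Var[B] + b²·Var[Q] + 2ab·Cov[B, Q] with a = 3.8, b = -9.
= 3.8²·45 + (-9)²·55 + 2·3.8·(-9)·(-12)
= 649.8 + 4455 + 820.8 = 5925.6.

mean of S = -105.6, Var[S] = 5925.6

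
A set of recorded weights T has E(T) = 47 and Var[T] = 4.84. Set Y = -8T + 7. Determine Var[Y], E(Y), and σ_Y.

Var[Y] = 309.76, E(Y) = -369, σ_Y = 17.6

Y = -8T + 7 is linear with a = -8, b = 7.
Var[Y] = a²·Var[T] = (-8)²·4.84 = 309.76 (the additive constant 7 does not affect variance).
E(Y) = a·E(T) + b = (-8)·47 + 7 = -369.
σ_T = √4.84 = 2.2.
σ_Y = |a|·σ_T = |-8|·2.2 = 17.6.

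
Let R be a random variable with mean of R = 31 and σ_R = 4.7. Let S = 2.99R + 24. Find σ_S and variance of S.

σ_S = 14.053, variance of S = 197.486809

S = 2.99R + 24 is linear with a = 2.99, b = 24.
σ_S = |a|·σ_R = |2.99|·4.7 = 14.053.
variance of R = 4.7² = 22.09.
variance of S = a²·variance of R = 2.99²·22.09 = 197.486809 (the additive constant 24 does not affect variance).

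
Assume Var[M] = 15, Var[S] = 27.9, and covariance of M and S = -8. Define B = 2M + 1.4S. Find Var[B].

Var[B] = 69.884

Var[B] = a²·Var[M] + b²·Var[S] + 2ab·covariance of M and S with a = 2, b = 1.4.
= 2²·15 + 1.4²·27.9 + 2·2·1.4·(-8)
= 60 + 54.684 + (-44.8) = 69.884.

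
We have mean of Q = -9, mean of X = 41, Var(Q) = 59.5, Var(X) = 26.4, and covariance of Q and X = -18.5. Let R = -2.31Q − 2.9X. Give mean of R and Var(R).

mean of R = (-2.31)·mean of Q + (-2.9)·mean of X = (-2.31)·(-9) + (-2.9)·41 = -98.11.
Var(R) = a²·Var(Q) + b²·Var(X) + 2ab·covariance of Q and X with a = -2.31, b = -2.9.
= (-2.31)²·59.5 + (-2.9)²·26.4 + 2·(-2.31)·(-2.9)·(-18.5)
= 317.49795 + 222.024 + (-247.863) = 291.65895.

mean of R = -98.11, Var(R) = 291.65895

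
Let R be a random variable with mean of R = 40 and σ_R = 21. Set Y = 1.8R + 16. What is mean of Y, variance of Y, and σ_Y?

Y = 1.8R + 16 is linear with a = 1.8, b = 16.
mean of Y = a·mean of R + b = 1.8·40 + 16 = 88.
variance of R = 21² = 441.
variance of Y = a²·variance of R = 1.8²·441 = 1428.84 (the additive constant 16 does not affect variance).
σ_Y = |a|·σ_R = |1.8|·21 = 37.8.

mean of Y = 88, variance of Y = 1428.84, σ_Y = 37.8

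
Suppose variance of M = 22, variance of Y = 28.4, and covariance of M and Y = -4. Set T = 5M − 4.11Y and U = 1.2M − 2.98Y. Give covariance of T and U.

covariance of T and U = 559.16552

By bilinearity, covariance of T and U = ac·variance of M + bd·variance of Y + (ad+bc)·covariance of M and Y, with a=5, b=-4.11, c=1.2, d=-2.98.
ac·variance of M = 5·1.2·22 = 132
bd·variance of Y = (-4.11)·(-2.98)·28.4 = 347.83752
(ad+bc)·covariance of M and Y = (-19.832)·(-4) = 79.328
covariance of T and U = 132 + 347.83752 + 79.328 = 559.16552.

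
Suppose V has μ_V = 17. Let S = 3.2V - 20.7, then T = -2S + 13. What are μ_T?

μ_T = -54.4

μ_S = 3.2·17 + (-20.7) = 33.7.
μ_T = (-2)·33.7 + 13 = -54.4.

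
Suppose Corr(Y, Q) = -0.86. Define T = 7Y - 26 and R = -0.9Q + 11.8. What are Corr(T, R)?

Corr(T, R) = 0.86

Linear rescalings preserve |correlation|; the slopes 7 and -0.9 have opposite signs, so the correlation flips sign: Corr(T, R) = −Corr(Y, Q) = 0.86.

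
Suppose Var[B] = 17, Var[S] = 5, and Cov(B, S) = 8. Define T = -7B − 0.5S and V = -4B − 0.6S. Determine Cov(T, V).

By bilinearity, Cov(T, V) = ac·Var[B] + bd·Var[S] + (ad+bc)·Cov(B, S), with a=-7, b=-0.5, c=-4, d=-0.6.
ac·Var[B] = (-7)·(-4)·17 = 476
bd·Var[S] = (-0.5)·(-0.6)·5 = 1.5
(ad+bc)·Cov(B, S) = (6.2)·8 = 49.6
Cov(T, V) = 476 + 1.5 + 49.6 = 527.1.

Cov(T, V) = 527.1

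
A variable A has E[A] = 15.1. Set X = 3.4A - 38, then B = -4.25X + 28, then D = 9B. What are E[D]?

E[D] = -258.255

E[X] = 3.4·15.1 + (-38) = 13.34.
E[B] = (-4.25)·13.34 + 28 = -28.695.
E[D] = 9·(-28.695) = -258.255.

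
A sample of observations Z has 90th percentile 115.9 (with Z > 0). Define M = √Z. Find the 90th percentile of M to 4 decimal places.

√Z is increasing, so P_{90}(M) = g(P_{90}(Z)) ≈ 10.7657.

90th percentile of M = 10.7657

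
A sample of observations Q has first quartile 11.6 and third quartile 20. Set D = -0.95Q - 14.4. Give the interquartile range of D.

IQR of Q = Q3 − Q1 = 20 − 11.6 = 8.4.
Under D = aQ + b, IQR(D) = |a|·IQR(Q) = |-0.95|·8.4 = 7.98 (shifts cancel; spread scales by |a|).

IQR(D) = 7.98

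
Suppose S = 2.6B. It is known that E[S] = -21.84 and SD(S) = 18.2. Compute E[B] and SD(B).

From S = 2.6B: E[S] = a·E[B] + b, so E[B] = (E[S] − b)/a = (-21.84 − 0)/2.6 = -8.4.
SD(S) = |a|·SD(B), so SD(B) = 18.2/|2.6| = 7.

E[B] = -8.4, SD(B) = 7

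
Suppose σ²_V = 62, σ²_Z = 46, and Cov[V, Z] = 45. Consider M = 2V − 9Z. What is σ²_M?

σ²_M = a²·σ²_V + b²·σ²_Z + 2ab·Cov[V, Z] with a = 2, b = -9.
= 2²·62 + (-9)²·46 + 2·2·(-9)·45
= 248 + 3726 + (-1620) = 2354.

σ²_M = 2354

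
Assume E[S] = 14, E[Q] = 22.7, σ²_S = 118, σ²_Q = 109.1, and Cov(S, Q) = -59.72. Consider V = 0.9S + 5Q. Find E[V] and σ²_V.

E[V] = 0.9·E[S] + 5·E[Q] = 0.9·14 + 5·22.7 = 126.1.
σ²_V = a²·σ²_S + b²·σ²_Q + 2ab·Cov(S, Q) with a = 0.9, b = 5.
= 0.9²·118 + 5²·109.1 + 2·0.9·5·(-59.72)
= 95.58 + 2727.5 + (-537.48) = 2285.6.

E[V] = 126.1, σ²_V = 2285.6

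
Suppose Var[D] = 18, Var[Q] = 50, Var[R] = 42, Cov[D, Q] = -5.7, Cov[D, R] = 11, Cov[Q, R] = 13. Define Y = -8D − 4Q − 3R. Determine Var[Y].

Var[Y] = 2805.2

Var[Y] = a²·Var[D] + b²·Var[Q] + c²·Var[R] + 2ab·Cov[D, Q] + 2ac·Cov[D, R] + 2bc·Cov[Q, R], with a = -8, b = -4, c = -3.
= 1152 + 800 + 378 + (-364.8) + 528 + 312
= 2805.2.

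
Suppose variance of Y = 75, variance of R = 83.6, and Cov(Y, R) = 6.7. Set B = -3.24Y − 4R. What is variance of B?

variance of B = 2298.584

variance of B = a²·variance of Y + b²·variance of R + 2ab·Cov(Y, R) with a = -3.24, b = -4.
= (-3.24)²·75 + (-4)²·83.6 + 2·(-3.24)·(-4)·6.7
= 787.32 + 1337.6 + 173.664 = 2298.584.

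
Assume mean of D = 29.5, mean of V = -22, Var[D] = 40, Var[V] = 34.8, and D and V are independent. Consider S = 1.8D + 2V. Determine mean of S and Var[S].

mean of S = 9.1, Var[S] = 268.8

mean of S = 1.8·mean of D + 2·mean of V = 1.8·29.5 + 2·(-22) = 9.1.
Var[S] = a²·Var[D] + b²·Var[V] + 2ab·Cov(D, V) with a = 1.8, b = 2.
Independence gives Cov(D, V) = 0.
= 1.8²·40 + 2²·34.8 + 2·1.8·2·0
= 129.6 + 139.2 + 0 = 268.8.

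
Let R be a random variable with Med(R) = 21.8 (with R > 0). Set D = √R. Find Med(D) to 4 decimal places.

√R is monotone on this domain, so Med(D) = √(21.8) ≈ 4.669.

Med(D) = 4.669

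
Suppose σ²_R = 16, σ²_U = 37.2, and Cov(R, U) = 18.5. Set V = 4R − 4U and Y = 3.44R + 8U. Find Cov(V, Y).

By bilinearity, Cov(V, Y) = ac·σ²_R + bd·σ²_U + (ad+bc)·Cov(R, U), with a=4, b=-4, c=3.44, d=8.
ac·σ²_R = 4·3.44·16 = 220.16
bd·σ²_U = (-4)·8·37.2 = -1190.4
(ad+bc)·Cov(R, U) = (18.24)·18.5 = 337.44
Cov(V, Y) = 220.16 + (-1190.4) + 337.44 = -632.8.

Cov(V, Y) = -632.8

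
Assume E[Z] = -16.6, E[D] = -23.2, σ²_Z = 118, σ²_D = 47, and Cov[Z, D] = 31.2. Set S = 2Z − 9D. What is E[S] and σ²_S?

E[S] = 175.6, σ²_S = 3155.8

E[S] = 2·E[Z] + (-9)·E[D] = 2·(-16.6) + (-9)·(-23.2) = 175.6.
σ²_S = a²·σ²_Z + b²·σ²_D + 2ab·Cov[Z, D] with a = 2, b = -9.
= 2²·118 + (-9)²·47 + 2·2·(-9)·31.2
= 472 + 3807 + (-1123.2) = 3155.8.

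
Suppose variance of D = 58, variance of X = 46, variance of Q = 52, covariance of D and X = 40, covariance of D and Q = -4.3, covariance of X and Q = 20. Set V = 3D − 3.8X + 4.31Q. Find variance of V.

variance of V = a²·variance of D + b²·variance of X + c²·variance of Q + 2ab·covariance of D and X + 2ac·covariance of D and Q + 2bc·covariance of X and Q, with a = 3, b = -3.8, c = 4.31.
= 522 + 664.24 + 965.9572 + (-912) + (-111.198) + (-655.12)
= 473.8792.

variance of V = 473.8792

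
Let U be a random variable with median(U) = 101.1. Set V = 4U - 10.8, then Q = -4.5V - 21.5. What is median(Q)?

median(V) = 4·101.1 + (-10.8) = 393.6.
median(Q) = (-4.5)·393.6 + (-21.5) = -1792.7.

median(Q) = -1792.7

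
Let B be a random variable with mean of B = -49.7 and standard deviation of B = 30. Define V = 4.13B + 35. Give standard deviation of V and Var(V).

standard deviation of V = 123.9, Var(V) = 15351.21

V = 4.13B + 35 is linear with a = 4.13, b = 35.
standard deviation of V = |a|·standard deviation of B = |4.13|·30 = 123.9.
Var(B) = 30² = 900.
Var(V) = a²·Var(B) = 4.13²·900 = 15351.21 (the additive constant 35 does not affect variance).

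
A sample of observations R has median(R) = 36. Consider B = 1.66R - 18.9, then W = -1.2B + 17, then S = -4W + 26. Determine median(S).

median(B) = 1.66·36 + (-18.9) = 40.86.
median(W) = (-1.2)·40.86 + 17 = -32.032.
median(S) = (-4)·(-32.032) + 26 = 154.128.

median(S) = 154.128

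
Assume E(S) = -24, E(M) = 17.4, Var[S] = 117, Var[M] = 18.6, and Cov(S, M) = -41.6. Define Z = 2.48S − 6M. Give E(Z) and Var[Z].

E(Z) = -163.92, Var[Z] = 2627.2128

E(Z) = 2.48·E(S) + (-6)·E(M) = 2.48·(-24) + (-6)·17.4 = -163.92.
Var[Z] = a²·Var[S] + b²·Var[M] + 2ab·Cov(S, M) with a = 2.48, b = -6.
= 2.48²·117 + (-6)²·18.6 + 2·2.48·(-6)·(-41.6)
= 719.5968 + 669.6 + 1238.016 = 2627.2128.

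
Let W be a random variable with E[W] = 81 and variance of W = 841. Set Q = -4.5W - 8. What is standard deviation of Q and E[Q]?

Q = -4.5W - 8 is linear with a = -4.5, b = -8.
standard deviation of W = √841 = 29.
standard deviation of Q = |a|·standard deviation of W = |-4.5|·29 = 130.5.
E[Q] = a·E[W] + b = (-4.5)·81 + (-8) = -372.5.

standard deviation of Q = 130.5, E[Q] = -372.5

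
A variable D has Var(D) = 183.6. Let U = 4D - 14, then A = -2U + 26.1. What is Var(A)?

Var(A) = 11750.4

Var(U) = 4²·183.6 = 2937.6.
Var(A) = (-2)²·2937.6 = 11750.4.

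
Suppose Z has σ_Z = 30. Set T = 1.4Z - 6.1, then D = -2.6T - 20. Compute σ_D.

σ_T = |1.4|·30 = 42.
σ_D = |-2.6|·42 = 109.2.

σ_D = 109.2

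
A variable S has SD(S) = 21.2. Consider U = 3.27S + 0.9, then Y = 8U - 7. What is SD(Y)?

SD(U) = |3.27|·21.2 = 69.324.
SD(Y) = |8|·69.324 = 554.592.

SD(Y) = 554.592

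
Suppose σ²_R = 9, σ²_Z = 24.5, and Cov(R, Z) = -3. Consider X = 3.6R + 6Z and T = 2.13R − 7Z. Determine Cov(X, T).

Cov(X, T) = -922.728

By bilinearity, Cov(X, T) = ac·σ²_R + bd·σ²_Z + (ad+bc)·Cov(R, Z), with a=3.6, b=6, c=2.13, d=-7.
ac·σ²_R = 3.6·2.13·9 = 69.012
bd·σ²_Z = 6·(-7)·24.5 = -1029
(ad+bc)·Cov(R, Z) = (-12.42)·(-3) = 37.26
Cov(X, T) = 69.012 + (-1029) + 37.26 = -922.728.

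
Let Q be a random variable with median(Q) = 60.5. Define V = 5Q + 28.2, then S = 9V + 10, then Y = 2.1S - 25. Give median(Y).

median(V) = 5·60.5 + 28.2 = 330.7.
median(S) = 9·330.7 + 10 = 2986.3.
median(Y) = 2.1·2986.3 + (-25) = 6246.23.

median(Y) = 6246.23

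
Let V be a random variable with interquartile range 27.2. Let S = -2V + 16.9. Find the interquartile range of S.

Under S = aV + b, IQR(S) = |a|·IQR(V) = |-2|·27.2 = 54.4 (shifts cancel; spread scales by |a|).

IQR(S) = 54.4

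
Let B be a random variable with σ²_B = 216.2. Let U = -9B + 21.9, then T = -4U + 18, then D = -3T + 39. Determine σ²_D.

σ²_D = 2521756.8

σ²_U = (-9)²·216.2 = 17512.2.
σ²_T = (-4)²·17512.2 = 280195.2.
σ²_D = (-3)²·280195.2 = 2521756.8.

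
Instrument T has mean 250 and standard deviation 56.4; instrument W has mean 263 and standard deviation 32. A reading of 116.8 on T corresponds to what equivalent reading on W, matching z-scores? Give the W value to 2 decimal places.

z = (116.8 − 250)/56.4 ≈ -2.3617.
W = 263 + z·32 = 263 + (116.8 − 250)·32/56.4 ≈ 187.43.

W = 187.43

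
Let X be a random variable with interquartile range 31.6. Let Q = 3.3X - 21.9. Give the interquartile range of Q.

IQR(Q) = 104.28

Under Q = aX + b, IQR(Q) = |a|·IQR(X) = |3.3|·31.6 = 104.28 (shifts cancel; spread scales by |a|).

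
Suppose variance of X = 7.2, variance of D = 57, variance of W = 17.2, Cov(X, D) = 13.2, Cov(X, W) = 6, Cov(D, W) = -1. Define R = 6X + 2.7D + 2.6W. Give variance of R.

variance of R = a²·variance of X + b²·variance of D + c²·variance of W + 2ab·Cov(X, D) + 2ac·Cov(X, W) + 2bc·Cov(D, W), with a = 6, b = 2.7, c = 2.6.
= 259.2 + 415.53 + 116.272 + 427.68 + 187.2 + (-14.04)
= 1391.842.

variance of R = 1391.842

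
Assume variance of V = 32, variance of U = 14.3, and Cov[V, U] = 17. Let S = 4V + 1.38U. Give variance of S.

variance of S = 726.91292

variance of S = a²·variance of V + b²·variance of U + 2ab·Cov[V, U] with a = 4, b = 1.38.
= 4²·32 + 1.38²·14.3 + 2·4·1.38·17
= 512 + 27.23292 + 187.68 = 726.91292.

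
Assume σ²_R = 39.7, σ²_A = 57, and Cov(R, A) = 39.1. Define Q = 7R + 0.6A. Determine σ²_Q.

σ²_Q = a²·σ²_R + b²·σ²_A + 2ab·Cov(R, A) with a = 7, b = 0.6.
= 7²·39.7 + 0.6²·57 + 2·7·0.6·39.1
= 1945.3 + 20.52 + 328.44 = 2294.26.

σ²_Q = 2294.26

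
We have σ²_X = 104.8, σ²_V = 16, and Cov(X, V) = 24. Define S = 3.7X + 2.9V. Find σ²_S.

σ²_S = 2084.312

σ²_S = a²·σ²_X + b²·σ²_V + 2ab·Cov(X, V) with a = 3.7, b = 2.9.
= 3.7²·104.8 + 2.9²·16 + 2·3.7·2.9·24
= 1434.712 + 134.56 + 515.04 = 2084.312.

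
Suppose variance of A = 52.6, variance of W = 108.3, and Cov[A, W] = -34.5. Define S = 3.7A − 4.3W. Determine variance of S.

variance of S = 3820.351

variance of S = a²·variance of A + b²·variance of W + 2ab·Cov[A, W] with a = 3.7, b = -4.3.
= 3.7²·52.6 + (-4.3)²·108.3 + 2·3.7·(-4.3)·(-34.5)
= 720.094 + 2002.467 + 1097.79 = 3820.351.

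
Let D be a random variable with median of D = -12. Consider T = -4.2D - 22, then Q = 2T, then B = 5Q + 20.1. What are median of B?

median of B = 304.1

median of T = (-4.2)·(-12) + (-22) = 28.4.
median of Q = 2·28.4 = 56.8.
median of B = 5·56.8 + 20.1 = 304.1.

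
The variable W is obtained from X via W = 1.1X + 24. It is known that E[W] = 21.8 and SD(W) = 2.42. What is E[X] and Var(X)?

E[X] = -2, Var(X) = 4.84

From W = 1.1X + 24: E[W] = a·E[X] + b, so E[X] = (E[W] − b)/a = (21.8 − 24)/1.1 = -2.
Var(W) = 2.42² = 5.8564.
Var(W) = a²·Var(X), so Var(X) = 5.8564/1.1² = 4.84.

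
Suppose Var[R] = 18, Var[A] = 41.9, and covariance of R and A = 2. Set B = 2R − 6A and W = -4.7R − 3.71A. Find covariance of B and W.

By bilinearity, covariance of B and W = ac·Var[R] + bd·Var[A] + (ad+bc)·covariance of R and A, with a=2, b=-6, c=-4.7, d=-3.71.
ac·Var[R] = 2·(-4.7)·18 = -169.2
bd·Var[A] = (-6)·(-3.71)·41.9 = 932.694
(ad+bc)·covariance of R and A = (20.78)·2 = 41.56
covariance of B and W = -169.2 + 932.694 + 41.56 = 805.054.

covariance of B and W = 805.054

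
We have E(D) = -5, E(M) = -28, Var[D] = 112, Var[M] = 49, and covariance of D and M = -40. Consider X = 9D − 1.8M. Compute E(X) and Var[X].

E(X) = 5.4, Var[X] = 10526.76

E(X) = 9·E(D) + (-1.8)·E(M) = 9·(-5) + (-1.8)·(-28) = 5.4.
Var[X] = a²·Var[D] + b²·Var[M] + 2ab·covariance of D and M with a = 9, b = -1.8.
= 9²·112 + (-1.8)²·49 + 2·9·(-1.8)·(-40)
= 9072 + 158.76 + 1296 = 10526.76.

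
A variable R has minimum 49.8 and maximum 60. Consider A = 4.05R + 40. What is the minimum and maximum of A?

min(A) = 241.69, max(A) = 283

a = 4.05 > 0, so min(A) = a·min(R)+b = 4.05·49.8 + 40 = 241.69 and max(A) = 4.05·60 + 40 = 283.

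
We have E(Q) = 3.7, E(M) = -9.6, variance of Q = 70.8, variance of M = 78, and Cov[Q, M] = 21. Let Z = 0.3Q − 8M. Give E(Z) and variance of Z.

E(Z) = 0.3·E(Q) + (-8)·E(M) = 0.3·3.7 + (-8)·(-9.6) = 77.91.
variance of Z = a²·variance of Q + b²·variance of M + 2ab·Cov[Q, M] with a = 0.3, b = -8.
= 0.3²·70.8 + (-8)²·78 + 2·0.3·(-8)·21
= 6.372 + 4992 + (-100.8) = 4897.572.

E(Z) = 77.91, variance of Z = 4897.572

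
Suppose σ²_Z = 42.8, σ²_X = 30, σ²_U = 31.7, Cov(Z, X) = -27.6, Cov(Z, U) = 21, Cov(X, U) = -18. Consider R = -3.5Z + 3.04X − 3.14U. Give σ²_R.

σ²_R = a²·σ²_Z + b²·σ²_X + c²·σ²_U + 2ab·Cov(Z, X) + 2ac·Cov(Z, U) + 2bc·Cov(X, U), with a = -3.5, b = 3.04, c = -3.14.
= 524.3 + 277.248 + 312.54932 + 587.328 + 461.58 + 343.6416
= 2506.64692.

σ²_R = 2506.64692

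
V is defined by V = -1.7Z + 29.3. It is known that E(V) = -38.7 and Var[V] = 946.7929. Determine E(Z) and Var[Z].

E(Z) = 40, Var[Z] = 327.61

From V = -1.7Z + 29.3: E(V) = a·E(Z) + b, so E(Z) = (E(V) − b)/a = (-38.7 − 29.3)/(-1.7) = 40.
Var[V] = a²·Var[Z], so Var[Z] = 946.7929/(-1.7)² = 327.61.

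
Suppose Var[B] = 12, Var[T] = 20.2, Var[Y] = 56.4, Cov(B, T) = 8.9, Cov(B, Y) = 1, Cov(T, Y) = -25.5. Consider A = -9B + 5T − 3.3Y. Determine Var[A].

Var[A] = 2191.096

Var[A] = a²·Var[B] + b²·Var[T] + c²·Var[Y] + 2ab·Cov(B, T) + 2ac·Cov(B, Y) + 2bc·Cov(T, Y), with a = -9, b = 5, c = -3.3.
= 972 + 505 + 614.196 + (-801) + 59.4 + 841.5
= 2191.096.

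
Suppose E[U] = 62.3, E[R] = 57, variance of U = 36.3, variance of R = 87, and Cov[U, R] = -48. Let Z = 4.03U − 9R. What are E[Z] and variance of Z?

E[Z] = 4.03·E[U] + (-9)·E[R] = 4.03·62.3 + (-9)·57 = -261.931.
variance of Z = a²·variance of U + b²·variance of R + 2ab·Cov[U, R] with a = 4.03, b = -9.
= 4.03²·36.3 + (-9)²·87 + 2·4.03·(-9)·(-48)
= 589.54467 + 7047 + 3481.92 = 11118.46467.

E[Z] = -261.931, variance of Z = 11118.46467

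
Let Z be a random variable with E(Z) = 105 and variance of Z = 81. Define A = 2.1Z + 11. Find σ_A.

A = 2.1Z + 11 is linear with a = 2.1, b = 11.
σ_Z = √81 = 9.
σ_A = |a|·σ_Z = |2.1|·9 = 18.9.

σ_A = 18.9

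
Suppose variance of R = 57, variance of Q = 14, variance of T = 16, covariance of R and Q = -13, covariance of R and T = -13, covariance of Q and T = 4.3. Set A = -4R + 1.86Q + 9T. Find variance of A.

variance of A = a²·variance of R + b²·variance of Q + c²·variance of T + 2ab·covariance of R and Q + 2ac·covariance of R and T + 2bc·covariance of Q and T, with a = -4, b = 1.86, c = 9.
= 912 + 48.4344 + 1296 + 193.44 + 936 + 143.964
= 3529.8384.

variance of A = 3529.8384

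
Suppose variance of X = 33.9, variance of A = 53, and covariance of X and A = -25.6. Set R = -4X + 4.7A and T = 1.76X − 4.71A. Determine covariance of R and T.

covariance of R and T = -2105.9842

By bilinearity, covariance of R and T = ac·variance of X + bd·variance of A + (ad+bc)·covariance of X and A, with a=-4, b=4.7, c=1.76, d=-4.71.
ac·variance of X = (-4)·1.76·33.9 = -238.656
bd·variance of A = 4.7·(-4.71)·53 = -1173.261
(ad+bc)·covariance of X and A = (27.112)·(-25.6) = -694.0672
covariance of R and T = -238.656 + (-1173.261) + (-694.0672) = -2105.9842.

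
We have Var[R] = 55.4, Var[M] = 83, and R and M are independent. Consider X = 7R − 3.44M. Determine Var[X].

Var[X] = a²·Var[R] + b²·Var[M] + 2ab·Cov[R, M] with a = 7, b = -3.44.
Independence gives Cov[R, M] = 0.
= 7²·55.4 + (-3.44)²·83 + 2·7·(-3.44)·0
= 2714.6 + 982.1888 + 0 = 3696.7888.

Var[X] = 3696.7888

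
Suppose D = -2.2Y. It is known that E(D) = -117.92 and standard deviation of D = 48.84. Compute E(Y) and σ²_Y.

E(Y) = 53.6, σ²_Y = 492.84

From D = -2.2Y: E(D) = a·E(Y) + b, so E(Y) = (E(D) − b)/a = (-117.92 − 0)/(-2.2) = 53.6.
σ²_D = 48.84² = 2385.3456.
σ²_D = a²·σ²_Y, so σ²_Y = 2385.3456/(-2.2)² = 492.84.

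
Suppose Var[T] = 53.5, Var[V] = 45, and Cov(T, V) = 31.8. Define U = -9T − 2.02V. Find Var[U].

Var[U] = 5673.366

Var[U] = a²·Var[T] + b²·Var[V] + 2ab·Cov(T, V) with a = -9, b = -2.02.
= (-9)²·53.5 + (-2.02)²·45 + 2·(-9)·(-2.02)·31.8
= 4333.5 + 183.618 + 1156.248 = 5673.366.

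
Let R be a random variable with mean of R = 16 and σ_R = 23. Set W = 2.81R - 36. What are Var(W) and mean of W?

Var(W) = 4177.0369, mean of W = 8.96

W = 2.81R - 36 is linear with a = 2.81, b = -36.
Var(R) = 23² = 529.
Var(W) = a²·Var(R) = 2.81²·529 = 4177.0369 (the additive constant -36 does not affect variance).
mean of W = a·mean of R + b = 2.81·16 + (-36) = 8.96.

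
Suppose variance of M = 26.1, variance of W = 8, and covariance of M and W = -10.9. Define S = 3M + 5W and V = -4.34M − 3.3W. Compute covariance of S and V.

By bilinearity, covariance of S and V = ac·variance of M + bd·variance of W + (ad+bc)·covariance of M and W, with a=3, b=5, c=-4.34, d=-3.3.
ac·variance of M = 3·(-4.34)·26.1 = -339.822
bd·variance of W = 5·(-3.3)·8 = -132
(ad+bc)·covariance of M and W = (-31.6)·(-10.9) = 344.44
covariance of S and V = -339.822 + (-132) + 344.44 = -127.382.

covariance of S and V = -127.382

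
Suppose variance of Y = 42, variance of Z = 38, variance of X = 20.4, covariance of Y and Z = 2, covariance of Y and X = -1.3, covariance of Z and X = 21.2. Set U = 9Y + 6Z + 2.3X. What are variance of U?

variance of U = 5625.216

variance of U = a²·variance of Y + b²·variance of Z + c²·variance of X + 2ab·covariance of Y and Z + 2ac·covariance of Y and X + 2bc·covariance of Z and X, with a = 9, b = 6, c = 2.3.
= 3402 + 1368 + 107.916 + 216 + (-53.82) + 585.12
= 5625.216.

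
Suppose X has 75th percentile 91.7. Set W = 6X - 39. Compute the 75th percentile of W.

Since a = 6 > 0 the transformation is increasing, so the 75th percentile of W = a·(P_{75} of X) + b = 6·91.7 + (-39) = 511.2.

75th percentile of W = 511.2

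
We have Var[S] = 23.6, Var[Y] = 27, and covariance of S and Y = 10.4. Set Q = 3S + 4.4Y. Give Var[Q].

Var[Q] = 1009.68

Var[Q] = a²·Var[S] + b²·Var[Y] + 2ab·covariance of S and Y with a = 3, b = 4.4.
= 3²·23.6 + 4.4²·27 + 2·3·4.4·10.4
= 212.4 + 522.72 + 274.56 = 1009.68.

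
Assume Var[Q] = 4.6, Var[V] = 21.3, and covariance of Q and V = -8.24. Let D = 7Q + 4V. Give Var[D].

Var[D] = 104.76

Var[D] = a²·Var[Q] + b²·Var[V] + 2ab·covariance of Q and V with a = 7, b = 4.
= 7²·4.6 + 4²·21.3 + 2·7·4·(-8.24)
= 225.4 + 340.8 + (-461.44) = 104.76.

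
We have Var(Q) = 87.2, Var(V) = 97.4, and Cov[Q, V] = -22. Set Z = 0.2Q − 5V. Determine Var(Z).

Var(Z) = a²·Var(Q) + b²·Var(V) + 2ab·Cov[Q, V] with a = 0.2, b = -5.
= 0.2²·87.2 + (-5)²·97.4 + 2·0.2·(-5)·(-22)
= 3.488 + 2435 + 44 = 2482.488.

Var(Z) = 2482.488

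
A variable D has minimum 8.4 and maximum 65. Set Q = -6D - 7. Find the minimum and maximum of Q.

min(Q) = -397, max(Q) = -57.4

a = -6 < 0, so order reverses: min(Q) = a·max(D)+b = (-6)·65 + (-7) = -397; max(Q) = a·min(D)+b = (-6)·8.4 + (-7) = -57.4.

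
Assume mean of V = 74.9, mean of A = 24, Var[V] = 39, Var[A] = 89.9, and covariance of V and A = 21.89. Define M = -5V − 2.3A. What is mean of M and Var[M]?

mean of M = (-5)·mean of V + (-2.3)·mean of A = (-5)·74.9 + (-2.3)·24 = -429.7.
Var[M] = a²·Var[V] + b²·Var[A] + 2ab·covariance of V and A with a = -5, b = -2.3.
= (-5)²·39 + (-2.3)²·89.9 + 2·(-5)·(-2.3)·21.89
= 975 + 475.571 + 503.47 = 1954.041.

mean of M = -429.7, Var[M] = 1954.041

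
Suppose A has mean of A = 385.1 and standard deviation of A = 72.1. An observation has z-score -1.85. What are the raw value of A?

A = mean of A + z·standard deviation of A = 385.1 + (-1.85)·72.1 = 251.715.

A = 251.715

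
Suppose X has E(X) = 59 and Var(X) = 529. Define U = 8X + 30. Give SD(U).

U = 8X + 30 is linear with a = 8, b = 30.
SD(X) = √529 = 23.
SD(U) = |a|·SD(X) = |8|·23 = 184.

SD(U) = 184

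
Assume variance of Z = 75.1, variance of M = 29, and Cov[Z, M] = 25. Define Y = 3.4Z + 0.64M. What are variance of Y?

variance of Y = 988.8344

variance of Y = a²·variance of Z + b²·variance of M + 2ab·Cov[Z, M] with a = 3.4, b = 0.64.
= 3.4²·75.1 + 0.64²·29 + 2·3.4·0.64·25
= 868.156 + 11.8784 + 108.8 = 988.8344.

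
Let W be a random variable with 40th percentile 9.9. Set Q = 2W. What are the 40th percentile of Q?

40th percentile of Q = 19.8

Since a = 2 > 0 the transformation is increasing, so the 40th percentile of Q = a·(P_{40} of W) + b = 2·9.9 = 19.8.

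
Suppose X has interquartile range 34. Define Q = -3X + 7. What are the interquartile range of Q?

IQR(Q) = 102

Under Q = aX + b, IQR(Q) = |a|·IQR(X) = |-3|·34 = 102 (shifts cancel; spread scales by |a|).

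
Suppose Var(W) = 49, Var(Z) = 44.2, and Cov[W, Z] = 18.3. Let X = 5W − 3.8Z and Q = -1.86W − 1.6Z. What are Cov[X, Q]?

By bilinearity, Cov[X, Q] = ac·Var(W) + bd·Var(Z) + (ad+bc)·Cov[W, Z], with a=5, b=-3.8, c=-1.86, d=-1.6.
ac·Var(W) = 5·(-1.86)·49 = -455.7
bd·Var(Z) = (-3.8)·(-1.6)·44.2 = 268.736
(ad+bc)·Cov[W, Z] = (-0.932)·18.3 = -17.0556
Cov[X, Q] = -455.7 + 268.736 + (-17.0556) = -204.0196.

Cov[X, Q] = -204.0196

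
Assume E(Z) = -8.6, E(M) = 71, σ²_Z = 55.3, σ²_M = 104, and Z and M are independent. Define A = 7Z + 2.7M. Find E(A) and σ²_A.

E(A) = 7·E(Z) + 2.7·E(M) = 7·(-8.6) + 2.7·71 = 131.5.
σ²_A = a²·σ²_Z + b²·σ²_M + 2ab·covariance of Z and M with a = 7, b = 2.7.
Independence gives covariance of Z and M = 0.
= 7²·55.3 + 2.7²·104 + 2·7·2.7·0
= 2709.7 + 758.16 + 0 = 3467.86.

E(A) = 131.5, σ²_A = 3467.86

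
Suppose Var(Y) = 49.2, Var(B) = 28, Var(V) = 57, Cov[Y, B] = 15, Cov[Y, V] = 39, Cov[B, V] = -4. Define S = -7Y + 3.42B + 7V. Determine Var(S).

Var(S) = a²·Var(Y) + b²·Var(B) + c²·Var(V) + 2ab·Cov[Y, B] + 2ac·Cov[Y, V] + 2bc·Cov[B, V], with a = -7, b = 3.42, c = 7.
= 2410.8 + 327.4992 + 2793 + (-718.2) + (-3822) + (-191.52)
= 799.5792.

Var(S) = 799.5792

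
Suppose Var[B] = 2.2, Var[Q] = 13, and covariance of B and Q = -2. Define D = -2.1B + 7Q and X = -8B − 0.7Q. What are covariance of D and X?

By bilinearity, covariance of D and X = ac·Var[B] + bd·Var[Q] + (ad+bc)·covariance of B and Q, with a=-2.1, b=7, c=-8, d=-0.7.
ac·Var[B] = (-2.1)·(-8)·2.2 = 36.96
bd·Var[Q] = 7·(-0.7)·13 = -63.7
(ad+bc)·covariance of B and Q = (-54.53)·(-2) = 109.06
covariance of D and X = 36.96 + (-63.7) + 109.06 = 82.32.

covariance of D and X = 82.32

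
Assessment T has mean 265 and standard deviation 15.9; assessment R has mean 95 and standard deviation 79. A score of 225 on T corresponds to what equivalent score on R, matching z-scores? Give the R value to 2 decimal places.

z = (225 − 265)/15.9 ≈ -2.5157.
R = 95 + z·79 = 95 + (225 − 265)·79/15.9 ≈ -103.74.

R = -103.74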